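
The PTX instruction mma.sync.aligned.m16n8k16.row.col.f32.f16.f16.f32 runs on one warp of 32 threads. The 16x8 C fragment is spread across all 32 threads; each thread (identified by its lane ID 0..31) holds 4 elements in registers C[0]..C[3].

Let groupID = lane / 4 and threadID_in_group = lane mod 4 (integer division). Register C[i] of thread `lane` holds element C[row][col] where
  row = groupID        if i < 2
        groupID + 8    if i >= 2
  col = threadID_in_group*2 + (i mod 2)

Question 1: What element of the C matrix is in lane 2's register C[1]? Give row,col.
lane 2=>2/4=0, 2 mod 4=2
i=1  r:0+0=>0  c:2·2+1=>5

0,5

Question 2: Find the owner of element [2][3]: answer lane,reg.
9,1

r=2⇒gr=2,Rb=0  c=3⇒th=1,odd=1
L=2*4+1=9  i=0*2+1=1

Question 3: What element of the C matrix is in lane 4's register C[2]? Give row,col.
9,0

lane 4: grp=1 (4/4), tig=0 (4%4)
i=2: r=1+8=9, c=0*2+0=0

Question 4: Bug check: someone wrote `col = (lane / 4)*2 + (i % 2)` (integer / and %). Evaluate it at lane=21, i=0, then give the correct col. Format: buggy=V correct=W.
`(lane / 4)*2 + (i % 2)`[21,0]->10
lane 21->21/4=5, 21 mod 4=1
i=0  r:5+0->5  c:2·1+0->2
col: 10 vs 2

buggy=10 correct=2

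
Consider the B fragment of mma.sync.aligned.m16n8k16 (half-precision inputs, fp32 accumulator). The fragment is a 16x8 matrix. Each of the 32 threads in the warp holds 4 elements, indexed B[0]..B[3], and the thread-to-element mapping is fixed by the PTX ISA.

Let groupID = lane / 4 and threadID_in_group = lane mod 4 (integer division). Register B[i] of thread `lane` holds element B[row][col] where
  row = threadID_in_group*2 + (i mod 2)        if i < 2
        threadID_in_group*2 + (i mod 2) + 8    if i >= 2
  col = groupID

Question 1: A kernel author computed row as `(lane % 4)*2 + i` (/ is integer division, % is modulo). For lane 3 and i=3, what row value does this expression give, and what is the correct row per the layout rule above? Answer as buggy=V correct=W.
`(lane % 4)*2 + i`[3,3]->9
3: g=0,t=3
[3] (3*2+1+8,0) = (15,0)
row: 9 vs 15

buggy=9 correct=15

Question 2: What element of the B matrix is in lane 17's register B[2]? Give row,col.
10,4

L=17⇒gr=17>>2=4, th=17&3=1
[2]⇒row 1·2+0+8=10  col gr=4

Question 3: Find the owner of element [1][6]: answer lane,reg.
24,1

c=6⇒gr=6  r=1⇒Rb=0,th=0,odd=1
L=6*4+0=24  i=0*2+1=1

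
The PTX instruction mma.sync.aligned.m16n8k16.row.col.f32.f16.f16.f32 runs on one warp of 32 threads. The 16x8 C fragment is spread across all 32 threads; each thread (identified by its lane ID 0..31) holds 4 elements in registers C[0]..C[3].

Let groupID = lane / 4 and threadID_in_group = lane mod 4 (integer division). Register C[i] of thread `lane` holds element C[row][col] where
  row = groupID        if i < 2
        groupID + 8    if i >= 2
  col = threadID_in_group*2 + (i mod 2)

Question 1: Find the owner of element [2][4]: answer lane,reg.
r=2⇒gr=2,Rb=0  c=4⇒th=2,odd=0
L=2*4+2=10  i=0*2+0=0

10,0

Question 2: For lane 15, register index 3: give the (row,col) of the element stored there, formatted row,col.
11,7

15: G=3,T=3
[3] (3+8,3*2+1) = (11,7)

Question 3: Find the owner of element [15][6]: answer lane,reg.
r=15→G=7,rhi=1  c=6→T=3,p=0
L=7*4+3=31  i=1*2+0=2

31,2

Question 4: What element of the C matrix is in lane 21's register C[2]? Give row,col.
lane 21: gid=5 (21/4), tid=1 (21%4)
i=2: r=5+8=13, c=1*2+0=2

13,2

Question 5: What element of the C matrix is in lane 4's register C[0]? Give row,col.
1,0

4: gr=1,th=0
[0] (1+0,0*2+0) = (1,0)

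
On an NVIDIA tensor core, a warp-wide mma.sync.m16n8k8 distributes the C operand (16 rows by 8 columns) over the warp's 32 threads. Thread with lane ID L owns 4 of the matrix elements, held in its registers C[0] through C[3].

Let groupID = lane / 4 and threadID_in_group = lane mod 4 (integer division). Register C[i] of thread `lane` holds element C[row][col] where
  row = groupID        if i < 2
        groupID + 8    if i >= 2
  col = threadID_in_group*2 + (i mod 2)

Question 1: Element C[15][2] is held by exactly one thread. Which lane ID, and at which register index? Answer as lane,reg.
r:15=>grp=7,rB=1  c:2=>tig=1,lo=0
L=7*4+1=29  i=1*2+0=2

29,2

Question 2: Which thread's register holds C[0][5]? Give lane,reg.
r=0->g=0,rb=0  c=5->t=2,b0=1
L=0*4+2=2  i=0*2+1=1

2,1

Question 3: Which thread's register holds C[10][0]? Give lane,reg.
8,2

r:10=>grp=2,rB=1  c:0=>tig=0,lo=0
L=2*4+0=8  i=1*2+0=2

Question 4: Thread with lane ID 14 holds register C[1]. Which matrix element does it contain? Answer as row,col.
3,5

lane 14→14/4=3, 14 mod 4=2
i=1  r:3+0→3  c:2·2+1→5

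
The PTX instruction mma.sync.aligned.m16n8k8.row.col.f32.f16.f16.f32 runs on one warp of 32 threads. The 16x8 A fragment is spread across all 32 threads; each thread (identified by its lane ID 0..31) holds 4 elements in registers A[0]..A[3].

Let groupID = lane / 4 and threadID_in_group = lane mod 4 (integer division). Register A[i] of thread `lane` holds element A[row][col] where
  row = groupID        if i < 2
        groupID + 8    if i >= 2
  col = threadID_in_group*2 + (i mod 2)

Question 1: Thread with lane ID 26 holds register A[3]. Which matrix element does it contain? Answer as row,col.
lane 26→26/4=6, 26 mod 4=2
i=3  r:6+8→14  c:2·2+1→5

14,5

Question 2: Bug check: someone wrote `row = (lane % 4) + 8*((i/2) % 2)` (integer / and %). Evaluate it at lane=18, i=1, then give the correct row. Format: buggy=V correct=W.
`(lane % 4) + 8*((i/2) % 2)`[18,1]=>2
L=18=>grp=18>>2=4, tig=18&3=2
[1]=>row 4+0=4  col 2·2+1=5
row: 2 vs 4

buggy=2 correct=4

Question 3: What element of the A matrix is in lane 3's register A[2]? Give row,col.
lane 3: gid=0 (3/4), tid=3 (3%4)
i=2: r=0+8=8, c=3*2+0=6

8,6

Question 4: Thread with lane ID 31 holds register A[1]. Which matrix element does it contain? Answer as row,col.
7,7

L=31⇒gr=31>>2=7, th=31&3=3
[1]⇒row 7+0=7  col 3·2+1=7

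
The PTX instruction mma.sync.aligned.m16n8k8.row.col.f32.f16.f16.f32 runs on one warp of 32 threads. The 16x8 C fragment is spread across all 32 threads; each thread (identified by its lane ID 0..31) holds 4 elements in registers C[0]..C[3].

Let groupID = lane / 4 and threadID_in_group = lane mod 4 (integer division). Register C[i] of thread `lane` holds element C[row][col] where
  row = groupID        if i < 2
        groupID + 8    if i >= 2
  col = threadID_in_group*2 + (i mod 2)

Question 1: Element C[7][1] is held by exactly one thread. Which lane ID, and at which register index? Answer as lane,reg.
r=7->g=7,rb=0  c=1->t=0,b0=1
L=7*4+0=28  i=0*2+1=1

28,1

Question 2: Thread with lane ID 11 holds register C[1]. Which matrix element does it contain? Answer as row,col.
2,7

lane 11: gid=2 (11/4), tid=3 (11%4)
i=1: r=2+0=2, c=3*2+1=7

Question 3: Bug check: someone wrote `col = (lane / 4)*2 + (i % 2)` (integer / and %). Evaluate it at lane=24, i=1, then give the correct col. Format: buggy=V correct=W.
`(lane / 4)*2 + (i % 2)`[24,1]->13
lane 24->24/4=6, 24 mod 4=0
i=1  r:6+0->6  c:2·0+1->1
col: 13 vs 1

buggy=13 correct=1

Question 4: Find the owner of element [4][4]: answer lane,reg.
r=4→G=4,rhi=0  c=4→T=2,p=0
L=4*4+2=18  i=0*2+0=0

18,0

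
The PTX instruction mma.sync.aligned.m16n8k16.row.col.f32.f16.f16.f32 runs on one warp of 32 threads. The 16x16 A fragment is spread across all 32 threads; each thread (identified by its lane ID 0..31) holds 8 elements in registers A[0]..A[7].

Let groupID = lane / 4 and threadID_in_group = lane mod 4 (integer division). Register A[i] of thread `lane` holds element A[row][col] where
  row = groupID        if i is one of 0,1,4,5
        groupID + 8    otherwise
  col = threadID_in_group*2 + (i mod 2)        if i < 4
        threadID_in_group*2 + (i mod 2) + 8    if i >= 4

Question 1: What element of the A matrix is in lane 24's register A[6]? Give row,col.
L=24=>grp=24>>2=6, tig=24&3=0
[6]=>row 6+8=14  col 0·2+0+8=8

14,8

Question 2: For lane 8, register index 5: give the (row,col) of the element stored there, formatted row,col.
2,9

lane 8: gid=2 (8/4), tid=0 (8%4)
i=5: r=2+0=2, c=0*2+1+8=9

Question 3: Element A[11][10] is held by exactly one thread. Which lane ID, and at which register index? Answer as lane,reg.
r: 11->gid=3,r8=1  c: 10->c8=1,tid=1,i&1=0
L=3*4+1=13  i=1*4+1*2+0=6

13,6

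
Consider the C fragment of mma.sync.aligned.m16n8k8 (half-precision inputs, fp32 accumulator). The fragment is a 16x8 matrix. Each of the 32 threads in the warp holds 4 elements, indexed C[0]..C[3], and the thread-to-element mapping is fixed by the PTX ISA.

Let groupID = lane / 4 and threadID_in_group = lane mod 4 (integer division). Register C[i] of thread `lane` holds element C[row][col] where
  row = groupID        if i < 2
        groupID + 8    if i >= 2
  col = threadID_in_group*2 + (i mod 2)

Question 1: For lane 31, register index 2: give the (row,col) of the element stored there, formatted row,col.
15,6

31: g=7,t=3
[2] (7+8,3*2+0) = (15,6)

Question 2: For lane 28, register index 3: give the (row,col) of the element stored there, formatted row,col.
15,1

L=28->g=28>>2=7, t=28&3=0
[3]->row 7+8=15  col 0·2+1=1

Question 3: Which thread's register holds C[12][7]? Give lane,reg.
r=12->g=4,rb=1  c=7->t=3,b0=1
L=4*4+3=19  i=1*2+1=3

19,3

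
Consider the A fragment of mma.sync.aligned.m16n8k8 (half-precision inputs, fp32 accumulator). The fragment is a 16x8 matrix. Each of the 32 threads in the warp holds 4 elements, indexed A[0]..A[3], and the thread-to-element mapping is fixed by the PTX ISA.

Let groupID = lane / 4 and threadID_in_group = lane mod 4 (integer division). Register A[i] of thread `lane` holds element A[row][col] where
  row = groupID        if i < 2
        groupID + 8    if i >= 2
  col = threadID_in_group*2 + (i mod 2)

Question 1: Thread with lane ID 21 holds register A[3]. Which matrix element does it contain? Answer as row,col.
13,3

L=21=>grp=21>>2=5, tig=21&3=1
[3]=>row 5+8=13  col 1·2+1=3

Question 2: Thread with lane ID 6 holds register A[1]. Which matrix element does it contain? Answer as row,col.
1,5

L=6→G=6>>2=1, T=6&3=2
[1]→row 1+0=1  col 2·2+1=5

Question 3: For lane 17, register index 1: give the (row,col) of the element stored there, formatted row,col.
lane 17: g=4 (17/4), t=1 (17%4)
i=1: r=4+0=4, c=1*2+1=3

4,3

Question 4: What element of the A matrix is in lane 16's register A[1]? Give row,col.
L=16->gid=16>>2=4, tid=16&3=0
[1]->row 4+0=4  col 0·2+1=1

4,1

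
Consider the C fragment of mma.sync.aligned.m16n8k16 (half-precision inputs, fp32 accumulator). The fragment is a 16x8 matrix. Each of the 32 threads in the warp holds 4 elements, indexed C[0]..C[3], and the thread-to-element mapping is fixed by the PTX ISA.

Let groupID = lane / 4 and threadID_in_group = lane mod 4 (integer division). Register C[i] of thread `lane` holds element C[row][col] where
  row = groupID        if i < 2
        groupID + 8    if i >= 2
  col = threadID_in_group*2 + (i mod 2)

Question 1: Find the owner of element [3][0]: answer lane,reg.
12,0

r=3→G=3,rhi=0  c=0→T=0,p=0
L=3*4+0=12  i=0*2+0=0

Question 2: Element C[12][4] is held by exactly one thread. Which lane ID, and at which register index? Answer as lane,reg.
18,2

r: 12->gid=4,r8=1  c: 4->tid=2,i&1=0
L=4*4+2=18  i=1*2+0=2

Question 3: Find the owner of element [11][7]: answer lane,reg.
r=11⇒gr=3,Rb=1  c=7⇒th=3,odd=1
L=3*4+3=15  i=1*2+1=3

15,3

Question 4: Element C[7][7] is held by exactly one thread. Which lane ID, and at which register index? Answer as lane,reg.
31,1

r: 7->gid=7,r8=0  c: 7->tid=3,i&1=1
L=7*4+3=31  i=0*2+1=1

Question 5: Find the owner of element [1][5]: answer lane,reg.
r=1⇒gr=1,Rb=0  c=5⇒th=2,odd=1
L=1*4+2=6  i=0*2+1=1

6,1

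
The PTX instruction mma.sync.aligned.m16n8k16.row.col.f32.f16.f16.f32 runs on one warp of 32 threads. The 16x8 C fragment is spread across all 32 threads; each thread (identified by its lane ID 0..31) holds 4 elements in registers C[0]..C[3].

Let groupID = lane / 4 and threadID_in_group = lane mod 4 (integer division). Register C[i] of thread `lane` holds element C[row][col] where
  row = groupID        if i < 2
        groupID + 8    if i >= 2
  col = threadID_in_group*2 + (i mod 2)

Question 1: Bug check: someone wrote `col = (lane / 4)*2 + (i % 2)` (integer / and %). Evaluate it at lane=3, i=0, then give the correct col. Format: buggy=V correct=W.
`(lane / 4)*2 + (i % 2)`[3,0]⇒0
lane 3⇒3/4=0, 3 mod 4=3
i=0  r:0+0⇒0  c:2·3+0⇒6
col: 0 vs 6

buggy=0 correct=6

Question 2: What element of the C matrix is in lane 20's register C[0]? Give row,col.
20: g=5,t=0
[0] (5+0,0*2+0) = (5,0)

5,0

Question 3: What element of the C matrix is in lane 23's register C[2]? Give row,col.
L=23→G=23>>2=5, T=23&3=3
[2]→row 5+8=13  col 3·2+0=6

13,6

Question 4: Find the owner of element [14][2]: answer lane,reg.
25,2

r=14⇒gr=6,Rb=1  c=2⇒th=1,odd=0
L=6*4+1=25  i=1*2+0=2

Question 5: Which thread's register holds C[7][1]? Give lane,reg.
28,1

r=7⇒gr=7,Rb=0  c=1⇒th=0,odd=1
L=7*4+0=28  i=0*2+1=1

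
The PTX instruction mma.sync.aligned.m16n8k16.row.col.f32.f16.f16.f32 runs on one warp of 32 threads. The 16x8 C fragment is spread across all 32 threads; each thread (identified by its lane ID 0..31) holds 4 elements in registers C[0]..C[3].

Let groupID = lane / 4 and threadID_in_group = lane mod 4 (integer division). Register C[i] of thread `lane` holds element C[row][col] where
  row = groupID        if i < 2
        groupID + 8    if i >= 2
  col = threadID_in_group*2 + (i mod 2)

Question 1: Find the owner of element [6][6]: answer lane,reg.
27,0

r=6⇒gr=6,Rb=0  c=6⇒th=3,odd=0
L=6*4+3=27  i=0*2+0=0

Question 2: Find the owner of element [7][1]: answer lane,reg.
28,1

r=7->g=7,rb=0  c=1->t=0,b0=1
L=7*4+0=28  i=0*2+1=1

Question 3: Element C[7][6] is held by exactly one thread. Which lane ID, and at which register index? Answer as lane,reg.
31,0

r=7->g=7,rb=0  c=6->t=3,b0=0
L=7*4+3=31  i=0*2+0=0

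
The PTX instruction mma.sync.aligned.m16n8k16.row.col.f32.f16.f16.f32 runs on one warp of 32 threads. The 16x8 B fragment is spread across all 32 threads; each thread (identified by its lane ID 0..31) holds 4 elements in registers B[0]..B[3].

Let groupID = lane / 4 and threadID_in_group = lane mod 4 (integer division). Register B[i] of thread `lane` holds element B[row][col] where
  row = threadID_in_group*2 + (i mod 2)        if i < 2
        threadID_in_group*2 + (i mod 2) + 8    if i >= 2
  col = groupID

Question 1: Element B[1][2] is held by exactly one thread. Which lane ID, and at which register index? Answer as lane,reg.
8,1

c=2->g=2  r=1->rb=0,t=0,b0=1
L=2*4+0=8  i=0*2+1=1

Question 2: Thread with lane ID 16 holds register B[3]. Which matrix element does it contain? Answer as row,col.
9,4

lane 16->16/4=4, 16 mod 4=0
i=3  r:2·0+1+8->9  c:4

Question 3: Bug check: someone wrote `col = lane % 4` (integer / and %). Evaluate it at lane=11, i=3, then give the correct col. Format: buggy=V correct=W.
buggy=3 correct=2

`lane % 4`[11,3]⇒3
L=11⇒gr=11>>2=2, th=11&3=3
[3]⇒row 3·2+1+8=15  col gr=2
col: 3 vs 2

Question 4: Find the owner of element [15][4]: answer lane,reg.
19,3

c: 4->gid=4  r: 15->r8=1,tid=3,i&1=1
L=4*4+3=19  i=1*2+1=3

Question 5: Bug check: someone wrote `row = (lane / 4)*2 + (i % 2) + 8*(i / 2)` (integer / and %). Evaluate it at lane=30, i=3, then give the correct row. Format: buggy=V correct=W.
buggy=23 correct=13

`(lane / 4)*2 + (i % 2) + 8*(i / 2)`[30,3]→23
lane 30: G=7 (30/4), T=2 (30%4)
i=3: r=2*2+1+8=13, c=G=7
row: 23 vs 13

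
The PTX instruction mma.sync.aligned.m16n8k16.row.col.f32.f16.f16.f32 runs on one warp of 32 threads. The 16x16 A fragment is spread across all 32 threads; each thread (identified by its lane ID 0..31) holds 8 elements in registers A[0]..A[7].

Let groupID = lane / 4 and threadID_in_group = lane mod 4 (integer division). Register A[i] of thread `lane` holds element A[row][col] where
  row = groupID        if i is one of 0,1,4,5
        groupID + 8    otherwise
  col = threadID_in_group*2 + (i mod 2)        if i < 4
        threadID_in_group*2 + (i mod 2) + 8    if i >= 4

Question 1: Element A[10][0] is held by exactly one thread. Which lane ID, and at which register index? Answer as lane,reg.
r: 10->gid=2,r8=1  c: 0->c8=0,tid=0,i&1=0
L=2*4+0=8  i=0*4+1*2+0=2

8,2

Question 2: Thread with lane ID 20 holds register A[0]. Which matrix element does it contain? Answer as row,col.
5,0

lane 20⇒20/4=5, 20 mod 4=0
i=0  r:5+0⇒5  c:2·0+0+0⇒0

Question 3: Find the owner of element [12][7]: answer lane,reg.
r: 12->gid=4,r8=1  c: 7->c8=0,tid=3,i&1=1
L=4*4+3=19  i=0*4+1*2+1=3

19,3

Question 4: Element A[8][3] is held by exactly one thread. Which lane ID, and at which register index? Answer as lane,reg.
1,3

r:8=>grp=0,rB=1  c:3=>cB=0,tig=1,lo=1
L=0*4+1=1  i=0*4+1*2+1=3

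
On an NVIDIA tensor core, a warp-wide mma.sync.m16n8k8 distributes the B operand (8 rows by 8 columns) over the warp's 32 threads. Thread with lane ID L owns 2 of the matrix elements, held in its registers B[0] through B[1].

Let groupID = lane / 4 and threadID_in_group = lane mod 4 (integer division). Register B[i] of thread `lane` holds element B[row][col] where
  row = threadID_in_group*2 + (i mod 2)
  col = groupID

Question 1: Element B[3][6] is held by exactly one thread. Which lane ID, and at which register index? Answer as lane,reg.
c=6→G=6  r=3→T=1,p=1
L=6*4+1=25  i=1=1

25,1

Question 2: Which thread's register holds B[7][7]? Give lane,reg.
31,1

c=7→G=7  r=7→T=3,p=1
L=7*4+3=31  i=1=1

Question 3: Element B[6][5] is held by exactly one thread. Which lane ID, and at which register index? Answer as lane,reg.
c:5=>grp=5  r:6=>tig=3,lo=0
L=5*4+3=23  i=0=0

23,0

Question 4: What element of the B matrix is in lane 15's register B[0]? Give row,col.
6,3

lane 15: grp=3 (15/4), tig=3 (15%4)
i=0: r=3*2+0=6, c=grp=3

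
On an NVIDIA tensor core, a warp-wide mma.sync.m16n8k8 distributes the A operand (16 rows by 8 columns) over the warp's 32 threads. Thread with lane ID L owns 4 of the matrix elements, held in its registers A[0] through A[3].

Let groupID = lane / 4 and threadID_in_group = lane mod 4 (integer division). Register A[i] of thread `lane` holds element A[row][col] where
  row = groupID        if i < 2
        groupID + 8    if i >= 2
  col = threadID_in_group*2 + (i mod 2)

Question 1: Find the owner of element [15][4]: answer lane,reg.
30,2

r:15=>grp=7,rB=1  c:4=>tig=2,lo=0
L=7*4+2=30  i=1*2+0=2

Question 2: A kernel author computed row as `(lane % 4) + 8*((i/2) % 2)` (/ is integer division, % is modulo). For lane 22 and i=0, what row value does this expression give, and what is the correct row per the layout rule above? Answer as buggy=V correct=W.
`(lane % 4) + 8*((i/2) % 2)`[22,0]->2
lane 22->22/4=5, 22 mod 4=2
i=0  r:5+0->5  c:2·2+0->4
row: 2 vs 5

buggy=2 correct=5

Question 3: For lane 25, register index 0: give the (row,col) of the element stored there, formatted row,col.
lane 25: gr=6 (25/4), th=1 (25%4)
i=0: r=6+0=6, c=1*2+0=2

6,2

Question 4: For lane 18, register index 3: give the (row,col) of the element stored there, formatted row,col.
12,5

lane 18: G=4 (18/4), T=2 (18%4)
i=3: r=4+8=12, c=2*2+1=5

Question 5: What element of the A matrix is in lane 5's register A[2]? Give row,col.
9,2

lane 5: g=1 (5/4), t=1 (5%4)
i=2: r=1+8=9, c=1*2+0=2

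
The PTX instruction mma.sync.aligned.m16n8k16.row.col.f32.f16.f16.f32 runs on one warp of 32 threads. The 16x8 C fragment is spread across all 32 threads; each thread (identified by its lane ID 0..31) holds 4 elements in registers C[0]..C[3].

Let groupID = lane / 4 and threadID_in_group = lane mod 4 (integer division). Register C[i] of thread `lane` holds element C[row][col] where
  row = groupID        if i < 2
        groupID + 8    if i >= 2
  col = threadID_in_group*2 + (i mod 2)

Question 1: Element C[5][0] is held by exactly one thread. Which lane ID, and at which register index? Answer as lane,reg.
r=5→G=5,rhi=0  c=0→T=0,p=0
L=5*4+0=20  i=0*2+0=0

20,0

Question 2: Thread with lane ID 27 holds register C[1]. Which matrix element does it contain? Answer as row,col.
lane 27⇒27/4=6, 27 mod 4=3
i=1  r:6+0⇒6  c:2·3+1⇒7

6,7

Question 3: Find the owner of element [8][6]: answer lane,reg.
3,2

r=8→G=0,rhi=1  c=6→T=3,p=0
L=0*4+3=3  i=1*2+0=2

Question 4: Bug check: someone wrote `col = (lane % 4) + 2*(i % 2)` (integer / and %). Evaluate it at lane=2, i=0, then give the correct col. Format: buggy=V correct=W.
`(lane % 4) + 2*(i % 2)`[2,0]=>2
lane 2: grp=0 (2/4), tig=2 (2%4)
i=0: r=0+0=0, c=2*2+0=4
col: 2 vs 4

buggy=2 correct=4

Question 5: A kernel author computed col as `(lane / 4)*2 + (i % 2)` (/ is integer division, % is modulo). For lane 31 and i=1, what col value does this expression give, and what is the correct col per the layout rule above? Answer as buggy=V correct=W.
buggy=15 correct=7

`(lane / 4)*2 + (i % 2)`[31,1]->15
31: gid=7,tid=3
[1] (7+0,3*2+1) = (7,7)
col: 15 vs 7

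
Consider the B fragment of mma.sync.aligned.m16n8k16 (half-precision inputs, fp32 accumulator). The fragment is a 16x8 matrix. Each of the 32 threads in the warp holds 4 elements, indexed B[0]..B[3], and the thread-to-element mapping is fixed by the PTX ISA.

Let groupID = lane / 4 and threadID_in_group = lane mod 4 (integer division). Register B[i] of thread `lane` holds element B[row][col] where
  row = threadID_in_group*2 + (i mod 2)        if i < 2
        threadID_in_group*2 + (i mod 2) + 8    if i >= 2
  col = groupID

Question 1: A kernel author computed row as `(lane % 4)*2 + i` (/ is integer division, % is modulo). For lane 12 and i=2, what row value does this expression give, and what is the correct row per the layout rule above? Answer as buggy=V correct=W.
`(lane % 4)*2 + i`[12,2]⇒2
12: gr=3,th=0
[2] (0*2+0+8,3) = (8,3)
row: 2 vs 8

buggy=2 correct=8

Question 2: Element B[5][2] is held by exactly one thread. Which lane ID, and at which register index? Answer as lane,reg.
10,1

c:2=>grp=2  r:5=>rB=0,tig=2,lo=1
L=2*4+2=10  i=0*2+1=1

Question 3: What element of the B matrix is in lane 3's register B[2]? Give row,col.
L=3->g=3>>2=0, t=3&3=3
[2]->row 3·2+0+8=14  col g=0

14,0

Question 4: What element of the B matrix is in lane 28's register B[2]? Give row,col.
lane 28=>28/4=7, 28 mod 4=0
i=2  r:2·0+0+8=>8  c:7

8,7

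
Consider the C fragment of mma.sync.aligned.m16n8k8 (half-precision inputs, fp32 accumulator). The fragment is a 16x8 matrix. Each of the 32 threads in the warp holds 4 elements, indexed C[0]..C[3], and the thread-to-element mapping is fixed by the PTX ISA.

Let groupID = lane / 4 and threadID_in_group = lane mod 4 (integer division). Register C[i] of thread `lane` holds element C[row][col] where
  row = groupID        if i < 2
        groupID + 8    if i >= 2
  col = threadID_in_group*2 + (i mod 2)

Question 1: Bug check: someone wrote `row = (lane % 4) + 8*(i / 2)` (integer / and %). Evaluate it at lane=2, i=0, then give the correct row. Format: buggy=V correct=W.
`(lane % 4) + 8*(i / 2)`[2,0]->2
L=2->g=2>>2=0, t=2&3=2
[0]->row 0+0=0  col 2·2+0=4
row: 2 vs 0

buggy=2 correct=0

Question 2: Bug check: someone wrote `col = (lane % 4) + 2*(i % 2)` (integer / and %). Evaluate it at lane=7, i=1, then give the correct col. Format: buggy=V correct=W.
buggy=5 correct=7

`(lane % 4) + 2*(i % 2)`[7,1]=>5
L=7=>grp=7>>2=1, tig=7&3=3
[1]=>row 1+0=1  col 3·2+1=7
col: 5 vs 7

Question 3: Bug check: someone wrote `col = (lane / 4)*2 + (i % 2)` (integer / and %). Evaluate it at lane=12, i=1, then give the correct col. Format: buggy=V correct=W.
buggy=7 correct=1

`(lane / 4)*2 + (i % 2)`[12,1]->7
lane 12: gid=3 (12/4), tid=0 (12%4)
i=1: r=3+0=3, c=0*2+1=1
col: 7 vs 1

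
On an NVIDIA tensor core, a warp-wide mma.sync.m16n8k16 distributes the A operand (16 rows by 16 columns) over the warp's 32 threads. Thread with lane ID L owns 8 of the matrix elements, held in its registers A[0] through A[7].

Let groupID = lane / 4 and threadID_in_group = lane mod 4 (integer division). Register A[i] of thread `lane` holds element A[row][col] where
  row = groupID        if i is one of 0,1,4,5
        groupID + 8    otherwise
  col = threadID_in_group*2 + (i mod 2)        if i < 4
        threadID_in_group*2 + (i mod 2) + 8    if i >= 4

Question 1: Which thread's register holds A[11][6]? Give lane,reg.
15,2

r=11→G=3,rhi=1  c=6→chi=0,T=3,p=0
L=3*4+3=15  i=0*4+1*2+0=2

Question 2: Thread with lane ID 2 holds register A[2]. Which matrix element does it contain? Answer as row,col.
L=2->g=2>>2=0, t=2&3=2
[2]->row 0+8=8  col 2·2+0+0=4

8,4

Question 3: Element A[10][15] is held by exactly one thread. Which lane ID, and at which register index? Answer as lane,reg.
11,7

r: 10->gid=2,r8=1  c: 15->c8=1,tid=3,i&1=1
L=2*4+3=11  i=1*4+1*2+1=7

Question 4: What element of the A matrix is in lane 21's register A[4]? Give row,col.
lane 21: gid=5 (21/4), tid=1 (21%4)
i=4: r=5+0=5, c=1*2+0+8=10

5,10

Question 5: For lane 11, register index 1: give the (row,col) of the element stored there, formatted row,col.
11: gr=2,th=3
[1] (2+0,3*2+1+0) = (2,7)

2,7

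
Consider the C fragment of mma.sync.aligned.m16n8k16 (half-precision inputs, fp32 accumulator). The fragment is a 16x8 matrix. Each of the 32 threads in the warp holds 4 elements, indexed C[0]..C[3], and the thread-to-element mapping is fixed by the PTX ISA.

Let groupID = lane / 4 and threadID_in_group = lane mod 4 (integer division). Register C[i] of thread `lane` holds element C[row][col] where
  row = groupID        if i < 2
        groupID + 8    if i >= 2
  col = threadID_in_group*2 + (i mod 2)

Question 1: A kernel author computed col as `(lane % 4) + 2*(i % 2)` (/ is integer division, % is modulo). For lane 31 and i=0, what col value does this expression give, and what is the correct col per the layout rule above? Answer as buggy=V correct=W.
buggy=3 correct=6

`(lane % 4) + 2*(i % 2)`[31,0]=>3
L=31=>grp=31>>2=7, tig=31&3=3
[0]=>row 7+0=7  col 3·2+0=6
col: 3 vs 6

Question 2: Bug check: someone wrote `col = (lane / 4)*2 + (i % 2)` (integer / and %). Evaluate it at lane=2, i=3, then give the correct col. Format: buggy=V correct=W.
`(lane / 4)*2 + (i % 2)`[2,3]->1
L=2->gid=2>>2=0, tid=2&3=2
[3]->row 0+8=8  col 2·2+1=5
col: 1 vs 5

buggy=1 correct=5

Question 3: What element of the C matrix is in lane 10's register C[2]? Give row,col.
lane 10⇒10/4=2, 10 mod 4=2
i=2  r:2+8⇒10  c:2·2+0⇒4

10,4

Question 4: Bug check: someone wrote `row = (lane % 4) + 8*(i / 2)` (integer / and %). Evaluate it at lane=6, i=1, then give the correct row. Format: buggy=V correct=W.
`(lane % 4) + 8*(i / 2)`[6,1]=>2
6: grp=1,tig=2
[1] (1+0,2*2+1) = (1,5)
row: 2 vs 1

buggy=2 correct=1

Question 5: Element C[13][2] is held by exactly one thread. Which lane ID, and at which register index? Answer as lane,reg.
21,2

r: 13->gid=5,r8=1  c: 2->tid=1,i&1=0
L=5*4+1=21  i=1*2+0=2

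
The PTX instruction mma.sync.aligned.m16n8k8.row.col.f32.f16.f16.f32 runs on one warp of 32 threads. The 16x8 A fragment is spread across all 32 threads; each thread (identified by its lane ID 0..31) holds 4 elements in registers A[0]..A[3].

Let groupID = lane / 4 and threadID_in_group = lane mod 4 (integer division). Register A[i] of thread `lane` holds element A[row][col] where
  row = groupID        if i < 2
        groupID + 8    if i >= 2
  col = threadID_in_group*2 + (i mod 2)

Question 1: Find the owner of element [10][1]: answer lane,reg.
8,3

r: 10->gid=2,r8=1  c: 1->tid=0,i&1=1
L=2*4+0=8  i=1*2+1=3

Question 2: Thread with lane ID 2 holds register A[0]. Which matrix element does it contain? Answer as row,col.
lane 2: gr=0 (2/4), th=2 (2%4)
i=0: r=0+0=0, c=2*2+0=4

0,4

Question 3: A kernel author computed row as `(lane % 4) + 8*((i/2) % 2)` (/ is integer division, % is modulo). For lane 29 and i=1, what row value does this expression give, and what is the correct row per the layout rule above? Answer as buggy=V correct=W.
`(lane % 4) + 8*((i/2) % 2)`[29,1]=>1
lane 29: grp=7 (29/4), tig=1 (29%4)
i=1: r=7+0=7, c=1*2+1=3
row: 1 vs 7

buggy=1 correct=7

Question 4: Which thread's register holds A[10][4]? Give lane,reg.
10,2

r=10⇒gr=2,Rb=1  c=4⇒th=2,odd=0
L=2*4+2=10  i=1*2+0=2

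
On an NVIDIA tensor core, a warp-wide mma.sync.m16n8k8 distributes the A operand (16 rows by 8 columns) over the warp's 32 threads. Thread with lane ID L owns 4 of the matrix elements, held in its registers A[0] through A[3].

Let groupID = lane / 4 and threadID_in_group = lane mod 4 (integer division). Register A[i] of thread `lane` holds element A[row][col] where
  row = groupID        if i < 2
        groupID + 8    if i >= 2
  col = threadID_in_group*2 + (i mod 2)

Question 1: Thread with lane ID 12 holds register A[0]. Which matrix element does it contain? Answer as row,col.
12: g=3,t=0
[0] (3+0,0*2+0) = (3,0)

3,0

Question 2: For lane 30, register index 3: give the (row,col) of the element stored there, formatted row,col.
lane 30->30/4=7, 30 mod 4=2
i=3  r:7+8->15  c:2·2+1->5

15,5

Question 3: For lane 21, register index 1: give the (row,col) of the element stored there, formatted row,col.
lane 21⇒21/4=5, 21 mod 4=1
i=1  r:5+0⇒5  c:2·1+1⇒3

5,3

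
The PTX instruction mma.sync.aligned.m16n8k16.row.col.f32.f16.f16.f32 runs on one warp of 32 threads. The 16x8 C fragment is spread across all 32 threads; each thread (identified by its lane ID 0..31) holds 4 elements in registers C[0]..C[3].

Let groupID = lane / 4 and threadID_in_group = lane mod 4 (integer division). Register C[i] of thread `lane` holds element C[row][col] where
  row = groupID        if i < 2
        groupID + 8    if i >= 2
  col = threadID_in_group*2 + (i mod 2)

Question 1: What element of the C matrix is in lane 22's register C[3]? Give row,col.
13,5

lane 22: g=5 (22/4), t=2 (22%4)
i=3: r=5+8=13, c=2*2+1=5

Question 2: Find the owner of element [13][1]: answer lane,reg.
20,3

r=13→G=5,rhi=1  c=1→T=0,p=1
L=5*4+0=20  i=1*2+1=3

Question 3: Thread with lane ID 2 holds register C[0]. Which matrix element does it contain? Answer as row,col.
0,4

lane 2->2/4=0, 2 mod 4=2
i=0  r:0+0->0  c:2·2+0->4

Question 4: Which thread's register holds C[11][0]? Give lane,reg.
12,2

r: 11->gid=3,r8=1  c: 0->tid=0,i&1=0
L=3*4+0=12  i=1*2+0=2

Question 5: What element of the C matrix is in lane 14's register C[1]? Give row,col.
3,5

14: grp=3,tig=2
[1] (3+0,2*2+1) = (3,5)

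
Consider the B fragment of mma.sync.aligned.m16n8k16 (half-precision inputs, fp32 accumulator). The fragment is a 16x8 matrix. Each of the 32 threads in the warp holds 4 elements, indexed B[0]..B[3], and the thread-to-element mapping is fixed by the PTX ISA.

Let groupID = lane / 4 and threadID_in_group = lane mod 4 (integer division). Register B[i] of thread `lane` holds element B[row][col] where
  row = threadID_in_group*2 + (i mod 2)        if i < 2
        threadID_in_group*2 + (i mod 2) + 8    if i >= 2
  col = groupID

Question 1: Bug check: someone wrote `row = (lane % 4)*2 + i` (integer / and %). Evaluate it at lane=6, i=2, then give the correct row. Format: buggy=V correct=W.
buggy=6 correct=12

`(lane % 4)*2 + i`[6,2]->6
L=6->g=6>>2=1, t=6&3=2
[2]->row 2·2+0+8=12  col g=1
row: 6 vs 12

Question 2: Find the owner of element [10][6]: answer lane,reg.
c=6⇒gr=6  r=10⇒Rb=1,th=1,odd=0
L=6*4+1=25  i=1*2+0=2

25,2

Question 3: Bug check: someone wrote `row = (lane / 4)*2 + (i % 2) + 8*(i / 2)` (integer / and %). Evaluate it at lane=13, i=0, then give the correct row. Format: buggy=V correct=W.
buggy=6 correct=2

`(lane / 4)*2 + (i % 2) + 8*(i / 2)`[13,0]->6
lane 13->13/4=3, 13 mod 4=1
i=0  r:2·1+0+0->2  c:3
row: 6 vs 2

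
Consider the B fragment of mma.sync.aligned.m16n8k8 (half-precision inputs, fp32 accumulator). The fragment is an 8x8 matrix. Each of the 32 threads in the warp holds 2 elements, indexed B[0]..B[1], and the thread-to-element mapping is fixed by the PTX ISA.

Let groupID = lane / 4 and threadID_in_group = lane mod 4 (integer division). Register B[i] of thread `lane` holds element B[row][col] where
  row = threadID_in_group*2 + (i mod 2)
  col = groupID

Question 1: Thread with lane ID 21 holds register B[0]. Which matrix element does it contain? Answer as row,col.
lane 21⇒21/4=5, 21 mod 4=1
i=0  r:2·1+0⇒2  c:5

2,5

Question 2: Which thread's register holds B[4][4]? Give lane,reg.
c:4=>grp=4  r:4=>tig=2,lo=0
L=4*4+2=18  i=0=0

18,0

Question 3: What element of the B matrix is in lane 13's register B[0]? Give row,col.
lane 13->13/4=3, 13 mod 4=1
i=0  r:2·1+0->2  c:3

2,3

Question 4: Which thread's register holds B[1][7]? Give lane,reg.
c=7->g=7  r=1->t=0,b0=1
L=7*4+0=28  i=1=1

28,1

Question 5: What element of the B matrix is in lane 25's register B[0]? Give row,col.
lane 25->25/4=6, 25 mod 4=1
i=0  r:2·1+0->2  c:6

2,6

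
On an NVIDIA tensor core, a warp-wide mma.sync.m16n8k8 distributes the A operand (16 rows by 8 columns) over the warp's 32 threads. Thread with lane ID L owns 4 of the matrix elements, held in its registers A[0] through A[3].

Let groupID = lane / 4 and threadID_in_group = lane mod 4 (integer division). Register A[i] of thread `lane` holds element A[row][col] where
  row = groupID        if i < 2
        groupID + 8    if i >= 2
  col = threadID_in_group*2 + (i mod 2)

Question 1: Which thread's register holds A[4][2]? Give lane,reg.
17,0

r=4⇒gr=4,Rb=0  c=2⇒th=1,odd=0
L=4*4+1=17  i=0*2+0=0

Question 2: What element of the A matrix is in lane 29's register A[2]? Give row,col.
15,2

L=29⇒gr=29>>2=7, th=29&3=1
[2]⇒row 7+8=15  col 1·2+0=2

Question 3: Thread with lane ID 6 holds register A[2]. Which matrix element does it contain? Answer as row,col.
9,4

6: gr=1,th=2
[2] (1+8,2*2+0) = (9,4)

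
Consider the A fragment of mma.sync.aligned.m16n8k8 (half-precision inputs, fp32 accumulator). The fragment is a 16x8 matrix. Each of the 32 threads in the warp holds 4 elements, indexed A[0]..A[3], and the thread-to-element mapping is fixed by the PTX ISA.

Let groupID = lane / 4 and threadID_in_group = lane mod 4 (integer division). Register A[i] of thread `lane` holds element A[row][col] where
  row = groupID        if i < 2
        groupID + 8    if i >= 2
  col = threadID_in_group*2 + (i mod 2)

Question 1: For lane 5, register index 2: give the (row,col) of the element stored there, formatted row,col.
9,2

lane 5->5/4=1, 5 mod 4=1
i=2  r:1+8->9  c:2·1+0->2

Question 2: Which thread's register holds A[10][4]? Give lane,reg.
10,2

r=10->g=2,rb=1  c=4->t=2,b0=0
L=2*4+2=10  i=1*2+0=2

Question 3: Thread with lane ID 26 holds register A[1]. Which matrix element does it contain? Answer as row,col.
6,5

lane 26: g=6 (26/4), t=2 (26%4)
i=1: r=6+0=6, c=2*2+1=5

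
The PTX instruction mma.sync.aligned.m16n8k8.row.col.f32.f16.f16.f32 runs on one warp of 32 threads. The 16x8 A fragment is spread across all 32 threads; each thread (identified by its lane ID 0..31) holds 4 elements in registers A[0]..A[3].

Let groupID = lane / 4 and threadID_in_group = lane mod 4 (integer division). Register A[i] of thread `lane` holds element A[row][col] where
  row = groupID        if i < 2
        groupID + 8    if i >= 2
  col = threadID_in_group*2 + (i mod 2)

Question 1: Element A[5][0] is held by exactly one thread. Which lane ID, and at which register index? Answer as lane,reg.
r: 5->gid=5,r8=0  c: 0->tid=0,i&1=0
L=5*4+0=20  i=0*2+0=0

20,0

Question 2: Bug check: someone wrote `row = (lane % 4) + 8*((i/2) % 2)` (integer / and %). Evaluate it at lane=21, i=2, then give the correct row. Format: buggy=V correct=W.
`(lane % 4) + 8*((i/2) % 2)`[21,2]⇒9
lane 21: gr=5 (21/4), th=1 (21%4)
i=2: r=5+8=13, c=1*2+0=2
row: 9 vs 13

buggy=9 correct=13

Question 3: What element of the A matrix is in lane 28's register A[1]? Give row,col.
7,1

lane 28⇒28/4=7, 28 mod 4=0
i=1  r:7+0⇒7  c:2·0+1⇒1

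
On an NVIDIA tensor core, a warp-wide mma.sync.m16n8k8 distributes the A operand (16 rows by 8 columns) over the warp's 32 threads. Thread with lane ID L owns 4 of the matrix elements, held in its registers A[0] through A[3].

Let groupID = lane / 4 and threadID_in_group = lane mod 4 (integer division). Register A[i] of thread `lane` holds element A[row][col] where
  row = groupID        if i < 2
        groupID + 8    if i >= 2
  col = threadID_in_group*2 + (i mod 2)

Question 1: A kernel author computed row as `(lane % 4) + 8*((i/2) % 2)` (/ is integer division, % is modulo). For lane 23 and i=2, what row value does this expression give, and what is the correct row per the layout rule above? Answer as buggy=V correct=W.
buggy=11 correct=13

`(lane % 4) + 8*((i/2) % 2)`[23,2]->11
L=23->g=23>>2=5, t=23&3=3
[2]->row 5+8=13  col 3·2+0=6
row: 11 vs 13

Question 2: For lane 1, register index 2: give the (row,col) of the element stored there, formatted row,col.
lane 1: gid=0 (1/4), tid=1 (1%4)
i=2: r=0+8=8, c=1*2+0=2

8,2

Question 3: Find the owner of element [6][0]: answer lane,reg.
24,0

r: 6->gid=6,r8=0  c: 0->tid=0,i&1=0
L=6*4+0=24  i=0*2+0=0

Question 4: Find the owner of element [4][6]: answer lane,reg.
19,0

r=4→G=4,rhi=0  c=6→T=3,p=0
L=4*4+3=19  i=0*2+0=0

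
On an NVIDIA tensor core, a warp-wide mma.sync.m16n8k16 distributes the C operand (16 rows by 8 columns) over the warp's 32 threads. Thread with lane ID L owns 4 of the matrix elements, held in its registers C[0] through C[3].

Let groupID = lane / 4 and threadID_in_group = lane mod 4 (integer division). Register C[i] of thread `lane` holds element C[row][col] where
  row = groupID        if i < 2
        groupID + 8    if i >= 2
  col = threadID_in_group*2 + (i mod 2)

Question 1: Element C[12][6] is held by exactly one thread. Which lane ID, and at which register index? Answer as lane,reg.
r:12=>grp=4,rB=1  c:6=>tig=3,lo=0
L=4*4+3=19  i=1*2+0=2

19,2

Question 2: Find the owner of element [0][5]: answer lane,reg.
2,1

r=0→G=0,rhi=0  c=5→T=2,p=1
L=0*4+2=2  i=0*2+1=1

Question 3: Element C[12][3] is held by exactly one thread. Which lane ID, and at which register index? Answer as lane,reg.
17,3

r:12=>grp=4,rB=1  c:3=>tig=1,lo=1
L=4*4+1=17  i=1*2+1=3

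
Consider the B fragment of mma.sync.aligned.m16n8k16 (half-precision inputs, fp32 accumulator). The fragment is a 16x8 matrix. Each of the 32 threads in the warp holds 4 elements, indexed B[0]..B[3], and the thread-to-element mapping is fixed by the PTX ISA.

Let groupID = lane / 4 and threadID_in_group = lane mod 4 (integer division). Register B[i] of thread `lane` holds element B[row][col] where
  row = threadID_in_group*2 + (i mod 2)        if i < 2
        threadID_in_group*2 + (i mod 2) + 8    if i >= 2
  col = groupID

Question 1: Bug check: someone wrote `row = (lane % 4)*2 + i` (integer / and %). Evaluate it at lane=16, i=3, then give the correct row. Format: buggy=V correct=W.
buggy=3 correct=9

`(lane % 4)*2 + i`[16,3]→3
16: G=4,T=0
[3] (0*2+1+8,4) = (9,4)
row: 3 vs 9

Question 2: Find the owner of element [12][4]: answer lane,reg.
c=4→G=4  r=12→rhi=1,T=2,p=0
L=4*4+2=18  i=1*2+0=2

18,2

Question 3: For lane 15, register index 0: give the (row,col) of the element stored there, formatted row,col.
6,3

15: G=3,T=3
[0] (3*2+0+0,3) = (6,3)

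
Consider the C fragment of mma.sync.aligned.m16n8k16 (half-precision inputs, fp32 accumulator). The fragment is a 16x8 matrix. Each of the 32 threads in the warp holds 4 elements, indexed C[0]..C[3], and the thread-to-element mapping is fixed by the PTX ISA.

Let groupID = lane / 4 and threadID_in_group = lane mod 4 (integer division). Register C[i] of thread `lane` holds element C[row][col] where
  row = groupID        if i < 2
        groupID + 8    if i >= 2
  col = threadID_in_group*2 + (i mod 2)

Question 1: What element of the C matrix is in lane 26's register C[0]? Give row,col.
6,4

lane 26: g=6 (26/4), t=2 (26%4)
i=0: r=6+0=6, c=2*2+0=4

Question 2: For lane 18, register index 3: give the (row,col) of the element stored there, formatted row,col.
12,5

18: g=4,t=2
[3] (4+8,2*2+1) = (12,5)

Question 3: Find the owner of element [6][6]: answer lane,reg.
r: 6->gid=6,r8=0  c: 6->tid=3,i&1=0
L=6*4+3=27  i=0*2+0=0

27,0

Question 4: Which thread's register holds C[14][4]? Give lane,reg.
26,2

r=14→G=6,rhi=1  c=4→T=2,p=0
L=6*4+2=26  i=1*2+0=2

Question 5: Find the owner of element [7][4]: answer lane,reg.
r: 7->gid=7,r8=0  c: 4->tid=2,i&1=0
L=7*4+2=30  i=0*2+0=0

30,0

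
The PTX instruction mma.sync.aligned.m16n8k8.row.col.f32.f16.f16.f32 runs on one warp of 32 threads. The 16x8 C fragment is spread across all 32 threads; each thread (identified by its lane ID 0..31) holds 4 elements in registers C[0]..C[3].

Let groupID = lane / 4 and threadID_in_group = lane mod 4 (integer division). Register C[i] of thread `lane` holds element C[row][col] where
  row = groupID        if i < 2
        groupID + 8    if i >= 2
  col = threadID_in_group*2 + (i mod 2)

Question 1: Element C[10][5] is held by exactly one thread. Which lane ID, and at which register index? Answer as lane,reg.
10,3

r: 10->gid=2,r8=1  c: 5->tid=2,i&1=1
L=2*4+2=10  i=1*2+1=3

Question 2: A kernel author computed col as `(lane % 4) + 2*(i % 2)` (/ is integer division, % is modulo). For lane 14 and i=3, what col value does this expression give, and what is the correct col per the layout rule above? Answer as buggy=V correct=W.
`(lane % 4) + 2*(i % 2)`[14,3]->4
14: gid=3,tid=2
[3] (3+8,2*2+1) = (11,5)
col: 4 vs 5

buggy=4 correct=5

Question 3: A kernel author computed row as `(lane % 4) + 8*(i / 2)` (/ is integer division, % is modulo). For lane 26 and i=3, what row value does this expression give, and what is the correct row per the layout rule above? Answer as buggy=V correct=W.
buggy=10 correct=14

`(lane % 4) + 8*(i / 2)`[26,3]→10
lane 26: G=6 (26/4), T=2 (26%4)
i=3: r=6+8=14, c=2*2+1=5
row: 10 vs 14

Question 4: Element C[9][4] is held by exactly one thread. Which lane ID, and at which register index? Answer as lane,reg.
6,2

r:9=>grp=1,rB=1  c:4=>tig=2,lo=0
L=1*4+2=6  i=1*2+0=2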